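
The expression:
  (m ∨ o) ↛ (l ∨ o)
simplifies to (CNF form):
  m ∧ ¬l ∧ ¬o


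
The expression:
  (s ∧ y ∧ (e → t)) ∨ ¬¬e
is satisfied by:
  {y: True, e: True, s: True}
  {y: True, e: True, s: False}
  {e: True, s: True, y: False}
  {e: True, s: False, y: False}
  {y: True, s: True, e: False}


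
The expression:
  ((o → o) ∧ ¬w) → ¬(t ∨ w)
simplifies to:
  w ∨ ¬t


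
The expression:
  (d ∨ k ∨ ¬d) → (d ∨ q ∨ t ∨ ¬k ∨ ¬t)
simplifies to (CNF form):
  True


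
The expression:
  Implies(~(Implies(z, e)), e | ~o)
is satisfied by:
  {e: True, o: False, z: False}
  {o: False, z: False, e: False}
  {z: True, e: True, o: False}
  {z: True, o: False, e: False}
  {e: True, o: True, z: False}
  {o: True, e: False, z: False}
  {z: True, o: True, e: True}


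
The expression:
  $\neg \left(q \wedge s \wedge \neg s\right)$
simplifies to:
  $\text{True}$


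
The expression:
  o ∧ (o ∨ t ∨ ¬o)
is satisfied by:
  {o: True}


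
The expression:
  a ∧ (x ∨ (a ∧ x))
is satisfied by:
  {a: True, x: True}


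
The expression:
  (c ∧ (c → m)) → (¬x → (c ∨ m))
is always true.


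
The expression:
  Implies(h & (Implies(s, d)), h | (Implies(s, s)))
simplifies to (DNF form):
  True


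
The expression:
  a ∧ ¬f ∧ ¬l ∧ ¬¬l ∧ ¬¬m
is never true.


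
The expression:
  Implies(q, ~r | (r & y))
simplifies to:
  y | ~q | ~r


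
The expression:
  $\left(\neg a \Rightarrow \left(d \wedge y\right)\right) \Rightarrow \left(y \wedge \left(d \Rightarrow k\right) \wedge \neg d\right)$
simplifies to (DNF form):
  $\left(y \wedge \neg d\right) \vee \left(\neg a \wedge \neg y\right)$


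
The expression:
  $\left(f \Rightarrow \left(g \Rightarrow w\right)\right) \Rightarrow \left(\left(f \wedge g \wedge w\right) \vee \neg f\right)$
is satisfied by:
  {g: True, f: False}
  {f: False, g: False}
  {f: True, g: True}


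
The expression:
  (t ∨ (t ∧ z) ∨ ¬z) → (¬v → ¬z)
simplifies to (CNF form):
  v ∨ ¬t ∨ ¬z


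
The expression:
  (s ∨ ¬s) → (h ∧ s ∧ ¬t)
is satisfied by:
  {h: True, s: True, t: False}


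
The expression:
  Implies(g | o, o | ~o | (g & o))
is always true.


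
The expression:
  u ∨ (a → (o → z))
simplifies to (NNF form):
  u ∨ z ∨ ¬a ∨ ¬o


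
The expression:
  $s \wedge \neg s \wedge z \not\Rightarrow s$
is never true.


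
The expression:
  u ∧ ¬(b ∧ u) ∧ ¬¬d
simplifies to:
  d ∧ u ∧ ¬b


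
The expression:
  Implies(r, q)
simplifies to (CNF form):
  q | ~r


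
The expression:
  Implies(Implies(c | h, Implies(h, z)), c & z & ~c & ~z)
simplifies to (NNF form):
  h & ~z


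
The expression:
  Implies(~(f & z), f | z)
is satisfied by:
  {z: True, f: True}
  {z: True, f: False}
  {f: True, z: False}


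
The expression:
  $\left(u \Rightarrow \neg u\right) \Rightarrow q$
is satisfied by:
  {q: True, u: True}
  {q: True, u: False}
  {u: True, q: False}


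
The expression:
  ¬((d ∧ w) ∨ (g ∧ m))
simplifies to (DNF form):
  (¬d ∧ ¬g) ∨ (¬d ∧ ¬m) ∨ (¬g ∧ ¬w) ∨ (¬m ∧ ¬w)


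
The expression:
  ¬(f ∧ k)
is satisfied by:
  {k: False, f: False}
  {f: True, k: False}
  {k: True, f: False}


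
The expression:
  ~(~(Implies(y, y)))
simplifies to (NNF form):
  True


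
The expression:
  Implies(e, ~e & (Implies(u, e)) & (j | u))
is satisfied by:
  {e: False}


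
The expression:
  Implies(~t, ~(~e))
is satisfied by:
  {t: True, e: True}
  {t: True, e: False}
  {e: True, t: False}


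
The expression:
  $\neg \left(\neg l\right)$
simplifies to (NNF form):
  $l$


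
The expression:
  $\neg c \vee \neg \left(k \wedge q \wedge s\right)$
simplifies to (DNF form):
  $\neg c \vee \neg k \vee \neg q \vee \neg s$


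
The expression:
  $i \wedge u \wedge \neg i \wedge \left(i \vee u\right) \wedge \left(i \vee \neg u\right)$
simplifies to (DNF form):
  $\text{False}$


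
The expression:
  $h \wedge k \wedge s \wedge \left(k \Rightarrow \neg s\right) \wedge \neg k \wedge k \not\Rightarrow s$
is never true.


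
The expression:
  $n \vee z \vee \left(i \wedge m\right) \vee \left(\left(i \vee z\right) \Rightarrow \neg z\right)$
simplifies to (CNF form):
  $\text{True}$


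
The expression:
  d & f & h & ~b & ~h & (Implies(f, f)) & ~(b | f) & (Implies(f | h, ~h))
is never true.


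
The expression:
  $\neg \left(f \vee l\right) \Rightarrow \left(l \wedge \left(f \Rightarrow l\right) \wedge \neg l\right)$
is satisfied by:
  {l: True, f: True}
  {l: True, f: False}
  {f: True, l: False}


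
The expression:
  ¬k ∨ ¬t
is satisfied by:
  {k: False, t: False}
  {t: True, k: False}
  {k: True, t: False}


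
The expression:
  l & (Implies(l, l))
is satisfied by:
  {l: True}


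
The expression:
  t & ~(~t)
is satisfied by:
  {t: True}


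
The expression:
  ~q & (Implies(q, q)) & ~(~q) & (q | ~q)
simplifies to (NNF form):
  False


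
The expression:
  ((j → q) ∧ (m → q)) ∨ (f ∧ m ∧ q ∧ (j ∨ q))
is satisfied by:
  {q: True, m: False, j: False}
  {j: True, q: True, m: False}
  {q: True, m: True, j: False}
  {j: True, q: True, m: True}
  {j: False, m: False, q: False}


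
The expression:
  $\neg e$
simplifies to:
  $\neg e$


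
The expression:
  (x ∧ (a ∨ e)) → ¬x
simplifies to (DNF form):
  (¬a ∧ ¬e) ∨ ¬x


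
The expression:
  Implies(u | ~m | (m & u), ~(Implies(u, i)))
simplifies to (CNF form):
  (m | u) & (m | ~i) & (u | ~u) & (~i | ~u)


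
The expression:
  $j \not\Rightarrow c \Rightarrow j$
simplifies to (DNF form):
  $\text{True}$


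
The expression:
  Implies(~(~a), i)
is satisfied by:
  {i: True, a: False}
  {a: False, i: False}
  {a: True, i: True}


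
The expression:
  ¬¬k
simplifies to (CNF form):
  k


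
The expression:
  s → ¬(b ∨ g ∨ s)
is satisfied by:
  {s: False}


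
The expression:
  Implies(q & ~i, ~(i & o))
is always true.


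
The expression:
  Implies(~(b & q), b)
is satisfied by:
  {b: True}


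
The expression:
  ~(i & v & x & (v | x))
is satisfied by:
  {v: False, x: False, i: False}
  {i: True, v: False, x: False}
  {x: True, v: False, i: False}
  {i: True, x: True, v: False}
  {v: True, i: False, x: False}
  {i: True, v: True, x: False}
  {x: True, v: True, i: False}


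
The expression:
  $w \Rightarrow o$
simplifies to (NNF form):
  $o \vee \neg w$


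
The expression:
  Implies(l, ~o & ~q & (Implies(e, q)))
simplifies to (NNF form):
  ~l | (~e & ~o & ~q)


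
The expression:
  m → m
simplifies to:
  True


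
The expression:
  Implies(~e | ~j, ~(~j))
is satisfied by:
  {j: True}


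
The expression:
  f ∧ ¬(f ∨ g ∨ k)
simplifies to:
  False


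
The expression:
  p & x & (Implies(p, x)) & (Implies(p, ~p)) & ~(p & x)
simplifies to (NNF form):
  False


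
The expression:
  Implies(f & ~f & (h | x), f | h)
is always true.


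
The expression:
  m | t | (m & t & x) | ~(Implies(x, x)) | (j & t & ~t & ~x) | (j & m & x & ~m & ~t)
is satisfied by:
  {t: True, m: True}
  {t: True, m: False}
  {m: True, t: False}


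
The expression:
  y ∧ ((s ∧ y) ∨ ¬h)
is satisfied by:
  {s: True, y: True, h: False}
  {y: True, h: False, s: False}
  {s: True, h: True, y: True}


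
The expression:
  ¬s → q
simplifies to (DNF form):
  q ∨ s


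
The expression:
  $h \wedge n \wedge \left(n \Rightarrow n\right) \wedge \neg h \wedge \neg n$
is never true.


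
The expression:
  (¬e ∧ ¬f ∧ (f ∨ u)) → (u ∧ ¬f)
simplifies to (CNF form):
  True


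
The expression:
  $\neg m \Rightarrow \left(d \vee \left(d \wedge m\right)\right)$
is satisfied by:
  {d: True, m: True}
  {d: True, m: False}
  {m: True, d: False}


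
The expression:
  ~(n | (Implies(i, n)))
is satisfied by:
  {i: True, n: False}


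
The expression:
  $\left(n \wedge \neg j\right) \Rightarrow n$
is always true.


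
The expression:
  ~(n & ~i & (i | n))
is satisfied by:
  {i: True, n: False}
  {n: False, i: False}
  {n: True, i: True}


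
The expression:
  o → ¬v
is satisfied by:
  {v: False, o: False}
  {o: True, v: False}
  {v: True, o: False}


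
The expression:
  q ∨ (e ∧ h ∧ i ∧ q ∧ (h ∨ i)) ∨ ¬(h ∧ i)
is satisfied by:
  {q: True, h: False, i: False}
  {h: False, i: False, q: False}
  {i: True, q: True, h: False}
  {i: True, h: False, q: False}
  {q: True, h: True, i: False}
  {h: True, q: False, i: False}
  {i: True, h: True, q: True}


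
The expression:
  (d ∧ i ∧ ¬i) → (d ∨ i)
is always true.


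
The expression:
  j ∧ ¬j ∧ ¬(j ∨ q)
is never true.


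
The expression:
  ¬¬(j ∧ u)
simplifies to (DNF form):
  j ∧ u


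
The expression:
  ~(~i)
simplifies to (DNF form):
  i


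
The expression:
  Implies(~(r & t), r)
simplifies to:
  r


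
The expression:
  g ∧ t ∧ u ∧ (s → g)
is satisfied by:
  {t: True, u: True, g: True}


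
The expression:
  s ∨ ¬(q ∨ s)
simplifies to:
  s ∨ ¬q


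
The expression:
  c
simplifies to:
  c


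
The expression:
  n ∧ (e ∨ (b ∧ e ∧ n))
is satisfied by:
  {e: True, n: True}


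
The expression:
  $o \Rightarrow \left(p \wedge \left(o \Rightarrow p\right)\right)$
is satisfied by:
  {p: True, o: False}
  {o: False, p: False}
  {o: True, p: True}


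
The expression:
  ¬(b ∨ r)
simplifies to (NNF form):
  ¬b ∧ ¬r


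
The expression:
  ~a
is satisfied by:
  {a: False}


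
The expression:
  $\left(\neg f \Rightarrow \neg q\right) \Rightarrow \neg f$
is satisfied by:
  {f: False}


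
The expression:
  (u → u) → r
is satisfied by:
  {r: True}


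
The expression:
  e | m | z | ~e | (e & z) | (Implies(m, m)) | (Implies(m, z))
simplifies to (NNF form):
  True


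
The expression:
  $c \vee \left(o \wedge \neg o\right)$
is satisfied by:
  {c: True}


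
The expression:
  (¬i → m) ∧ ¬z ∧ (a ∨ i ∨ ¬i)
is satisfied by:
  {i: True, m: True, z: False}
  {i: True, m: False, z: False}
  {m: True, i: False, z: False}


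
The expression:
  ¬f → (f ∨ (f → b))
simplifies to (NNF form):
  True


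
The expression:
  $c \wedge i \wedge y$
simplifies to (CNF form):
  $c \wedge i \wedge y$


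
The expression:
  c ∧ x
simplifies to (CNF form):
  c ∧ x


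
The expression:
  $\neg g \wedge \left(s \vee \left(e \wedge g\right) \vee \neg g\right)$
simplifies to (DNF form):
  $\neg g$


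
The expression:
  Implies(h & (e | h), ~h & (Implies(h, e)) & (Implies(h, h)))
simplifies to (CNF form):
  ~h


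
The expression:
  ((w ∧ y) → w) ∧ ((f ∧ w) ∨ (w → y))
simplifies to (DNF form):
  f ∨ y ∨ ¬w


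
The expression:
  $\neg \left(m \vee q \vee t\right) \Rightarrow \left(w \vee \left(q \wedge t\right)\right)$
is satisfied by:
  {t: True, q: True, m: True, w: True}
  {t: True, q: True, m: True, w: False}
  {t: True, q: True, w: True, m: False}
  {t: True, q: True, w: False, m: False}
  {t: True, m: True, w: True, q: False}
  {t: True, m: True, w: False, q: False}
  {t: True, m: False, w: True, q: False}
  {t: True, m: False, w: False, q: False}
  {q: True, m: True, w: True, t: False}
  {q: True, m: True, w: False, t: False}
  {q: True, w: True, m: False, t: False}
  {q: True, w: False, m: False, t: False}
  {m: True, w: True, q: False, t: False}
  {m: True, q: False, w: False, t: False}
  {w: True, q: False, m: False, t: False}


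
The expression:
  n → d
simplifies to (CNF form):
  d ∨ ¬n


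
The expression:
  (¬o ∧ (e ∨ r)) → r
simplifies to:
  o ∨ r ∨ ¬e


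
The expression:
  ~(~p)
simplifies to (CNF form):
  p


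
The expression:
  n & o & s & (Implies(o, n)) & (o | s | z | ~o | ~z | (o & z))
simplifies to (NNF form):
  n & o & s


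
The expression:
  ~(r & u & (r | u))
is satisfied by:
  {u: False, r: False}
  {r: True, u: False}
  {u: True, r: False}


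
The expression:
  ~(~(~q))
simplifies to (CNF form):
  ~q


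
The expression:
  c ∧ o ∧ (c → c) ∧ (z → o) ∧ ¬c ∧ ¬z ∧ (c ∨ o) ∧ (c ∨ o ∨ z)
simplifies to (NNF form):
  False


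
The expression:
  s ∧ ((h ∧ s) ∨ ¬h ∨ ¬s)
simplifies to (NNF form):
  s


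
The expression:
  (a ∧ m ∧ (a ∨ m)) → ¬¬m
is always true.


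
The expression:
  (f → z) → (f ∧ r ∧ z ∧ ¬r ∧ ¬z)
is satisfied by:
  {f: True, z: False}


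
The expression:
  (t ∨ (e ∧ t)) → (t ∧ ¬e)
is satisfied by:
  {e: False, t: False}
  {t: True, e: False}
  {e: True, t: False}


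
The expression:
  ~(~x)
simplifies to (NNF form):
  x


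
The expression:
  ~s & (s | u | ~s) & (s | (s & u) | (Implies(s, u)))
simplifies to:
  ~s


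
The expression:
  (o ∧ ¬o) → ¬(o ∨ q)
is always true.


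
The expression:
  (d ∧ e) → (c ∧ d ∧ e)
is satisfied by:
  {c: True, e: False, d: False}
  {e: False, d: False, c: False}
  {d: True, c: True, e: False}
  {d: True, e: False, c: False}
  {c: True, e: True, d: False}
  {e: True, c: False, d: False}
  {d: True, e: True, c: True}


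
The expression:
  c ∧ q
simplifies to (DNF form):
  c ∧ q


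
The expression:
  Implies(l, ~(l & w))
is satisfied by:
  {l: False, w: False}
  {w: True, l: False}
  {l: True, w: False}


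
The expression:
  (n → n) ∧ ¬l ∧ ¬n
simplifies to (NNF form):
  ¬l ∧ ¬n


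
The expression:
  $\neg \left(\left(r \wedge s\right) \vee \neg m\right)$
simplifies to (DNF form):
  $\left(m \wedge \neg r\right) \vee \left(m \wedge \neg s\right)$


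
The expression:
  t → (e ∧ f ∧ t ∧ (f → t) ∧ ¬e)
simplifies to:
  ¬t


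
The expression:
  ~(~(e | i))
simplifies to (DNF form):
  e | i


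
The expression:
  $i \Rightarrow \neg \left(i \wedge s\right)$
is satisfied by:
  {s: False, i: False}
  {i: True, s: False}
  {s: True, i: False}


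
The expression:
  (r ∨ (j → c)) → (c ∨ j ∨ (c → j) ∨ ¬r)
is always true.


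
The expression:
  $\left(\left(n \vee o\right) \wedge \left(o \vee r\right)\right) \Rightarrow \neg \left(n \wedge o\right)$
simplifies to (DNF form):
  $\neg n \vee \neg o$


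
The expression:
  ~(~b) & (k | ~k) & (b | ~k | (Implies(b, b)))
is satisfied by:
  {b: True}


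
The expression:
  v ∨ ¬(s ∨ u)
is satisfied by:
  {v: True, s: False, u: False}
  {v: True, u: True, s: False}
  {v: True, s: True, u: False}
  {v: True, u: True, s: True}
  {u: False, s: False, v: False}


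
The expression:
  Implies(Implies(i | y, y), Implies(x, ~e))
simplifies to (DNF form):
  ~e | ~x | (i & ~y)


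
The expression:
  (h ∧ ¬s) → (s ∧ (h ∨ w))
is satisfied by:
  {s: True, h: False}
  {h: False, s: False}
  {h: True, s: True}


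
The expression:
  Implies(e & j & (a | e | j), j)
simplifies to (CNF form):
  True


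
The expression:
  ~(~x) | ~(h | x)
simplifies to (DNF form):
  x | ~h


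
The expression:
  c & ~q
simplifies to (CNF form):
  c & ~q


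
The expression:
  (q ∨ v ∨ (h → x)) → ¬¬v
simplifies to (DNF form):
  v ∨ (h ∧ ¬q ∧ ¬x)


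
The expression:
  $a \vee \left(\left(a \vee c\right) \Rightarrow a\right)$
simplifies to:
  $a \vee \neg c$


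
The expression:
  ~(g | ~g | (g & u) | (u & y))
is never true.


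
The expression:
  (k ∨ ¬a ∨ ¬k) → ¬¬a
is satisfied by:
  {a: True}


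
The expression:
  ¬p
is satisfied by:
  {p: False}


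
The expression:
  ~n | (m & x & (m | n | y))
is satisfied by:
  {m: True, x: True, n: False}
  {m: True, x: False, n: False}
  {x: True, m: False, n: False}
  {m: False, x: False, n: False}
  {n: True, m: True, x: True}


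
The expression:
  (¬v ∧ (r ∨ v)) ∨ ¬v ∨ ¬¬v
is always true.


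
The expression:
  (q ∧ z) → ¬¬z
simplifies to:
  True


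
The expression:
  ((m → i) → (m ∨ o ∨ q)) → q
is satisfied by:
  {q: True, m: False, o: False}
  {q: True, o: True, m: False}
  {q: True, m: True, o: False}
  {q: True, o: True, m: True}
  {o: False, m: False, q: False}


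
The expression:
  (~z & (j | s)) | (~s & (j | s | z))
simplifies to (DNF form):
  (j & ~s) | (s & ~z) | (z & ~s)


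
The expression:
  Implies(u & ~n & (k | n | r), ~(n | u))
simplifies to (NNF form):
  n | ~u | (~k & ~r)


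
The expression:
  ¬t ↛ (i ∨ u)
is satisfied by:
  {u: False, i: False, t: False}


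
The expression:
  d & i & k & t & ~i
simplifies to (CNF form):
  False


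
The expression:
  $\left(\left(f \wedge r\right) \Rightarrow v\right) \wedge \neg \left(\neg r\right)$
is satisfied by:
  {r: True, v: True, f: False}
  {r: True, v: False, f: False}
  {r: True, f: True, v: True}


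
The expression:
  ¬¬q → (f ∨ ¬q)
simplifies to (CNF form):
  f ∨ ¬q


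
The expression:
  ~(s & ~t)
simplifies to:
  t | ~s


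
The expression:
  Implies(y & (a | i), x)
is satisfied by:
  {x: True, a: False, y: False, i: False}
  {i: True, x: True, a: False, y: False}
  {x: True, a: True, i: False, y: False}
  {i: True, x: True, a: True, y: False}
  {i: False, a: False, x: False, y: False}
  {i: True, a: False, x: False, y: False}
  {a: True, i: False, x: False, y: False}
  {i: True, a: True, x: False, y: False}
  {y: True, x: True, i: False, a: False}
  {y: True, i: True, x: True, a: False}
  {y: True, x: True, a: True, i: False}
  {y: True, i: True, x: True, a: True}
  {y: True, i: False, a: False, x: False}


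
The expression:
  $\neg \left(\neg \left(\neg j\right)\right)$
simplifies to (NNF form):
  $\neg j$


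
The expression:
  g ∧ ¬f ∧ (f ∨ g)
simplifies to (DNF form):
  g ∧ ¬f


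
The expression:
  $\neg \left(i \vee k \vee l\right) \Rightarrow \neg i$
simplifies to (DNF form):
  $\text{True}$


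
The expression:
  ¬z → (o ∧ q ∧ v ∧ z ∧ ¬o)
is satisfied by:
  {z: True}


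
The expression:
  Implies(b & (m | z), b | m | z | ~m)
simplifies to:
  True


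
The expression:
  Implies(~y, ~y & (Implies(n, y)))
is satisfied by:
  {y: True, n: False}
  {n: False, y: False}
  {n: True, y: True}


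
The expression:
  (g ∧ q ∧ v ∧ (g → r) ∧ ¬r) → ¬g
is always true.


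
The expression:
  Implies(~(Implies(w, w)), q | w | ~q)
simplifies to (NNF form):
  True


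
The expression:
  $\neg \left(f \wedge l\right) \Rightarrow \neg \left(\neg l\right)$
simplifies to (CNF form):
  $l$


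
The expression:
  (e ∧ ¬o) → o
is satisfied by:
  {o: True, e: False}
  {e: False, o: False}
  {e: True, o: True}


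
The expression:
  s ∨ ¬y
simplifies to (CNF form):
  s ∨ ¬y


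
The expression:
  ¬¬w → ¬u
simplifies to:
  ¬u ∨ ¬w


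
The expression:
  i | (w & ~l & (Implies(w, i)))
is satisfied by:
  {i: True}


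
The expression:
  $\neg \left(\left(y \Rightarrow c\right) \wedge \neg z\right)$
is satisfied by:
  {y: True, z: True, c: False}
  {z: True, c: False, y: False}
  {y: True, z: True, c: True}
  {z: True, c: True, y: False}
  {y: True, c: False, z: False}


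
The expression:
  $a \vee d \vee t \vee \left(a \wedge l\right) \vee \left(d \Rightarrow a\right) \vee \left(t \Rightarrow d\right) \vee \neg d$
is always true.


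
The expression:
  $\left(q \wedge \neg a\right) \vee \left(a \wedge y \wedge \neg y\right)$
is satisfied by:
  {q: True, a: False}


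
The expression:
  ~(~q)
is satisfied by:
  {q: True}


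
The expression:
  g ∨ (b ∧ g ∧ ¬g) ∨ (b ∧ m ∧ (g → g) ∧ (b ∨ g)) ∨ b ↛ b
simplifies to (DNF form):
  g ∨ (b ∧ m)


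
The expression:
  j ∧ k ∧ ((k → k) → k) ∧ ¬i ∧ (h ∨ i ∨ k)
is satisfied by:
  {j: True, k: True, i: False}


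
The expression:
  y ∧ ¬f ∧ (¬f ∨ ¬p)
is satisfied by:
  {y: True, f: False}


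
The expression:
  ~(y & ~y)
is always true.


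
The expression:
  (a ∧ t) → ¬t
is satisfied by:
  {t: False, a: False}
  {a: True, t: False}
  {t: True, a: False}


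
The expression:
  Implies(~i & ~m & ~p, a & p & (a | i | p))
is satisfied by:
  {i: True, m: True, p: True}
  {i: True, m: True, p: False}
  {i: True, p: True, m: False}
  {i: True, p: False, m: False}
  {m: True, p: True, i: False}
  {m: True, p: False, i: False}
  {p: True, m: False, i: False}


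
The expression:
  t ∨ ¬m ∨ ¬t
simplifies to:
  True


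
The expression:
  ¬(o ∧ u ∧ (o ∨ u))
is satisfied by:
  {u: False, o: False}
  {o: True, u: False}
  {u: True, o: False}


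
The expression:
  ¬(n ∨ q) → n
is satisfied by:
  {n: True, q: True}
  {n: True, q: False}
  {q: True, n: False}


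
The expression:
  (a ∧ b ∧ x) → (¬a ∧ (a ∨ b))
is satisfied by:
  {x: False, a: False, b: False}
  {b: True, x: False, a: False}
  {a: True, x: False, b: False}
  {b: True, a: True, x: False}
  {x: True, b: False, a: False}
  {b: True, x: True, a: False}
  {a: True, x: True, b: False}


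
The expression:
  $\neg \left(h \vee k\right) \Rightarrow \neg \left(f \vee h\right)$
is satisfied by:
  {k: True, h: True, f: False}
  {k: True, h: False, f: False}
  {h: True, k: False, f: False}
  {k: False, h: False, f: False}
  {f: True, k: True, h: True}
  {f: True, k: True, h: False}
  {f: True, h: True, k: False}


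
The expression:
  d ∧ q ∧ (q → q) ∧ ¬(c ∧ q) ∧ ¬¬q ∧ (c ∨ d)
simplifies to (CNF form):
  d ∧ q ∧ ¬c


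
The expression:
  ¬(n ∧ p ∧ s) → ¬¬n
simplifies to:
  n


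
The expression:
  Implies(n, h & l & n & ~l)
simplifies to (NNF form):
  ~n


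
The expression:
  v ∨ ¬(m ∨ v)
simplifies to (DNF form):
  v ∨ ¬m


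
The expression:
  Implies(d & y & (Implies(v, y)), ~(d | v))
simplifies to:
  ~d | ~y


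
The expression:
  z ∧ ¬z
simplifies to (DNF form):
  False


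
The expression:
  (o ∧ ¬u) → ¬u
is always true.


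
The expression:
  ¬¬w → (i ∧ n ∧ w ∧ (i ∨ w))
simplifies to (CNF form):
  (i ∨ ¬w) ∧ (n ∨ ¬w)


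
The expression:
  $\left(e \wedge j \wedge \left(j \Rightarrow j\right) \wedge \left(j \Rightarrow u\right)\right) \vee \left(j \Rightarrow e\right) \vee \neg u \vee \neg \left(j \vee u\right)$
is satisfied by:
  {e: True, u: False, j: False}
  {u: False, j: False, e: False}
  {j: True, e: True, u: False}
  {j: True, u: False, e: False}
  {e: True, u: True, j: False}
  {u: True, e: False, j: False}
  {j: True, u: True, e: True}


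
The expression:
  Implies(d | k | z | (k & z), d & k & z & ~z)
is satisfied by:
  {d: False, z: False, k: False}


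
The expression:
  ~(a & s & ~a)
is always true.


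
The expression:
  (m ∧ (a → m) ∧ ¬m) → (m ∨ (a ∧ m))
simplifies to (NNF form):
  True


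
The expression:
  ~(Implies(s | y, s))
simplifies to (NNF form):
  y & ~s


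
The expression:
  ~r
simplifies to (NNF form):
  ~r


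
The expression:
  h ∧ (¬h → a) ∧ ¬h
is never true.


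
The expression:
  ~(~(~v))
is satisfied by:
  {v: False}


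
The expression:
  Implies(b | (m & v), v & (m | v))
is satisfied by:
  {v: True, b: False}
  {b: False, v: False}
  {b: True, v: True}


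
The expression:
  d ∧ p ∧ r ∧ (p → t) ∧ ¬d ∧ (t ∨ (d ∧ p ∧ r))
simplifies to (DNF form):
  False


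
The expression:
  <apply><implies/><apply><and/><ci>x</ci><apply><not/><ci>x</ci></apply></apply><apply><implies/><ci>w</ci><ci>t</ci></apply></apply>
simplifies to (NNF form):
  <true/>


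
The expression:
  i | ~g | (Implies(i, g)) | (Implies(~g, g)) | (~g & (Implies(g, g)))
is always true.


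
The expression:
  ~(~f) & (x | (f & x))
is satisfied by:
  {x: True, f: True}


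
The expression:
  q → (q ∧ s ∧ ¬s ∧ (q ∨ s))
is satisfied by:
  {q: False}


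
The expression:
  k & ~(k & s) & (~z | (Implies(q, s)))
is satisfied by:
  {k: True, q: False, s: False, z: False}
  {z: True, k: True, q: False, s: False}
  {q: True, k: True, z: False, s: False}


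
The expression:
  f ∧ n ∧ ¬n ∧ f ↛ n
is never true.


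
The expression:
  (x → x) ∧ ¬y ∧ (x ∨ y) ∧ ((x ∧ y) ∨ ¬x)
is never true.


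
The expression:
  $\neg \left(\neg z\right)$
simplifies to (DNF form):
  $z$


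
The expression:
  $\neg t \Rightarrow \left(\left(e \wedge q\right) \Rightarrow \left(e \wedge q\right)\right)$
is always true.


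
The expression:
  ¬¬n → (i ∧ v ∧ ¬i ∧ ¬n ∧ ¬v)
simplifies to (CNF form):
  ¬n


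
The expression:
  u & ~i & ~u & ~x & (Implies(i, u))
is never true.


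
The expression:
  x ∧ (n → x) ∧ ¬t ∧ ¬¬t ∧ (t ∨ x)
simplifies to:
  False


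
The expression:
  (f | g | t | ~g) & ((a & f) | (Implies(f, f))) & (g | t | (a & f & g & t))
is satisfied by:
  {t: True, g: True}
  {t: True, g: False}
  {g: True, t: False}


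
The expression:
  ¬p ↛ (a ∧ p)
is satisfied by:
  {p: False}


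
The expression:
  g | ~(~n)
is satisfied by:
  {n: True, g: True}
  {n: True, g: False}
  {g: True, n: False}


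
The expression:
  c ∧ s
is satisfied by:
  {c: True, s: True}


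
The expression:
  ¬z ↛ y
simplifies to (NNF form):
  ¬y ∧ ¬z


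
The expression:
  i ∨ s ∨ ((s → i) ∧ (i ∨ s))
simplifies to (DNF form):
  i ∨ s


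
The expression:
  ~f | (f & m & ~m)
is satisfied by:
  {f: False}


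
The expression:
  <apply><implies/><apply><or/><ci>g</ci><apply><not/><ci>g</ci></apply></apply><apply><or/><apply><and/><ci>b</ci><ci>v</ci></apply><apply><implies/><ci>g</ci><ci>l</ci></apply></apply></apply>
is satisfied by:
  {v: True, l: True, b: True, g: False}
  {v: True, l: True, b: False, g: False}
  {l: True, b: True, g: False, v: False}
  {l: True, b: False, g: False, v: False}
  {v: True, b: True, g: False, l: False}
  {v: True, b: False, g: False, l: False}
  {b: True, v: False, g: False, l: False}
  {b: False, v: False, g: False, l: False}
  {v: True, l: True, g: True, b: True}
  {v: True, l: True, g: True, b: False}
  {l: True, g: True, b: True, v: False}
  {l: True, g: True, b: False, v: False}
  {v: True, g: True, b: True, l: False}


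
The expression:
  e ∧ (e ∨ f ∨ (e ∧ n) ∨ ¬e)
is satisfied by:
  {e: True}


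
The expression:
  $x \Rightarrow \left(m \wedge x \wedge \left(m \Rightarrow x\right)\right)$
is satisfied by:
  {m: True, x: False}
  {x: False, m: False}
  {x: True, m: True}


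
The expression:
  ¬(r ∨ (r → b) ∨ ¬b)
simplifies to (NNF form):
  False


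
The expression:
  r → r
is always true.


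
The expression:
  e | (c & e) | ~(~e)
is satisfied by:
  {e: True}


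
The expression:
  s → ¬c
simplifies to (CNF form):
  ¬c ∨ ¬s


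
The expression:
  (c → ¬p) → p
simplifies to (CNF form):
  p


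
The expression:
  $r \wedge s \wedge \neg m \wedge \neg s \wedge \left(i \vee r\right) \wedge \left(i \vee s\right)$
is never true.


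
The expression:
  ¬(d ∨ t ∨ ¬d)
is never true.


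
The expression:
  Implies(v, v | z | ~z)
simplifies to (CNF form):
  True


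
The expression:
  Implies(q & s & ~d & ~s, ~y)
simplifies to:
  True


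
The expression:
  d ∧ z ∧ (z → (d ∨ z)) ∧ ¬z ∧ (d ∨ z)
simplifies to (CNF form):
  False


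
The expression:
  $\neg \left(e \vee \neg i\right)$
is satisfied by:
  {i: True, e: False}


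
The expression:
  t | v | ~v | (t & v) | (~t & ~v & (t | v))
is always true.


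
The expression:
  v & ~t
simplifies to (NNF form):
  v & ~t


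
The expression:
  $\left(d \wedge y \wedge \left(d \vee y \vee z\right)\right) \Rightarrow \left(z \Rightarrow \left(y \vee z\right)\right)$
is always true.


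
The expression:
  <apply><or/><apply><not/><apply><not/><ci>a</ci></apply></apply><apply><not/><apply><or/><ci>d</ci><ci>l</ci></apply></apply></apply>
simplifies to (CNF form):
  <apply><and/><apply><or/><ci>a</ci><apply><not/><ci>d</ci></apply></apply><apply><or/><ci>a</ci><apply><not/><ci>l</ci></apply></apply></apply>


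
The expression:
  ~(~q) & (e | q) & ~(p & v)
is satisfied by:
  {q: True, p: False, v: False}
  {v: True, q: True, p: False}
  {p: True, q: True, v: False}


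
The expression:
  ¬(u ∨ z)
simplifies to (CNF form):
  ¬u ∧ ¬z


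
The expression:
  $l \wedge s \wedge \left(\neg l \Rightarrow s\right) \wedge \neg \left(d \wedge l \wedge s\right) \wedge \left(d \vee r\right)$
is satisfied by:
  {r: True, s: True, l: True, d: False}


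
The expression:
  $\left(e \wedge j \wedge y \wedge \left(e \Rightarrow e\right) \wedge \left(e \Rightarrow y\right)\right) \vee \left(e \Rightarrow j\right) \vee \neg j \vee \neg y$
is always true.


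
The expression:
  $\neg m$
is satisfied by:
  {m: False}


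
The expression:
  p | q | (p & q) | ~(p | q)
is always true.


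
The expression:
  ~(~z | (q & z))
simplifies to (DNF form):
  z & ~q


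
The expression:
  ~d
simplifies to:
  ~d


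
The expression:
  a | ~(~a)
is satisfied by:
  {a: True}


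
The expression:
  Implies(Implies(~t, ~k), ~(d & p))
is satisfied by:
  {k: True, t: False, p: False, d: False}
  {k: False, t: False, p: False, d: False}
  {k: True, t: True, p: False, d: False}
  {t: True, k: False, p: False, d: False}
  {d: True, k: True, t: False, p: False}
  {d: True, k: False, t: False, p: False}
  {d: True, k: True, t: True, p: False}
  {d: True, t: True, k: False, p: False}
  {p: True, k: True, d: False, t: False}
  {p: True, d: False, t: False, k: False}
  {k: True, p: True, t: True, d: False}
  {p: True, t: True, d: False, k: False}
  {k: True, p: True, d: True, t: False}


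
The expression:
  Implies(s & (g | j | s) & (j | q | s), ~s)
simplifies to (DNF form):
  ~s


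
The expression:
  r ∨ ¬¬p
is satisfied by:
  {r: True, p: True}
  {r: True, p: False}
  {p: True, r: False}


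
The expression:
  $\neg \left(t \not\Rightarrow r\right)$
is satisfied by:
  {r: True, t: False}
  {t: False, r: False}
  {t: True, r: True}


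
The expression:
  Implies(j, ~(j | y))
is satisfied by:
  {j: False}


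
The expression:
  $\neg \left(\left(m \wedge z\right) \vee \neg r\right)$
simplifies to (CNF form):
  $r \wedge \left(\neg m \vee \neg z\right)$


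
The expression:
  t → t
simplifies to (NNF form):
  True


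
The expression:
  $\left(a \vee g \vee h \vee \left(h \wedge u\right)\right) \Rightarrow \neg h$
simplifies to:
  $\neg h$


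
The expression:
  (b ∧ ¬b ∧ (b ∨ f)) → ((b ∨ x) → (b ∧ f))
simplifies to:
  True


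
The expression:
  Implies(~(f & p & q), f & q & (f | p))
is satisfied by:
  {f: True, q: True}


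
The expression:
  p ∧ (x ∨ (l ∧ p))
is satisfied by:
  {p: True, x: True, l: True}
  {p: True, x: True, l: False}
  {p: True, l: True, x: False}


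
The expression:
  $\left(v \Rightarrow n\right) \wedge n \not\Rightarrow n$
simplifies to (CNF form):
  $\text{False}$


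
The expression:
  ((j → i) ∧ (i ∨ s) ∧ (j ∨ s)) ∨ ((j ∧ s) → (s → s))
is always true.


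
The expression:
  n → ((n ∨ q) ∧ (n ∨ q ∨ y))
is always true.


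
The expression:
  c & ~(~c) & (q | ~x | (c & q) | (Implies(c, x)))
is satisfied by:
  {c: True}


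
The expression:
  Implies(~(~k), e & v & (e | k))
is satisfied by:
  {v: True, e: True, k: False}
  {v: True, e: False, k: False}
  {e: True, v: False, k: False}
  {v: False, e: False, k: False}
  {v: True, k: True, e: True}


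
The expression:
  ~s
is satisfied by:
  {s: False}


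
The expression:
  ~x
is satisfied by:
  {x: False}


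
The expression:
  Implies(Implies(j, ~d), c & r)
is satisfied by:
  {d: True, c: True, j: True, r: True}
  {d: True, c: True, j: True, r: False}
  {d: True, c: True, r: True, j: False}
  {d: True, j: True, r: True, c: False}
  {d: True, j: True, r: False, c: False}
  {c: True, r: True, j: True, d: False}
  {c: True, r: True, j: False, d: False}


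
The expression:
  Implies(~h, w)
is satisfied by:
  {h: True, w: True}
  {h: True, w: False}
  {w: True, h: False}


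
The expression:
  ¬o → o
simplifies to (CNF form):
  o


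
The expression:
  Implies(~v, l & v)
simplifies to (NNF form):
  v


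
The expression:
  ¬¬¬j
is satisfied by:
  {j: False}


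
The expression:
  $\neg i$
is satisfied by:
  {i: False}


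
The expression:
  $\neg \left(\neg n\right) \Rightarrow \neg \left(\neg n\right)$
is always true.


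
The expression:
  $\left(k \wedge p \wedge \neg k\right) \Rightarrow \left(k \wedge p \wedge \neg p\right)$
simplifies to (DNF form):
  $\text{True}$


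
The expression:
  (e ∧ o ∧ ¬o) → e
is always true.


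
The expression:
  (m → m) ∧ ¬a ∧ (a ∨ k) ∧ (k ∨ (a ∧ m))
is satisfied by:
  {k: True, a: False}


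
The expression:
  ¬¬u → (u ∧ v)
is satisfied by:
  {v: True, u: False}
  {u: False, v: False}
  {u: True, v: True}


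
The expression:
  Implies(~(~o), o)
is always true.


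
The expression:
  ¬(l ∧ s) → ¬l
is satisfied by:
  {s: True, l: False}
  {l: False, s: False}
  {l: True, s: True}


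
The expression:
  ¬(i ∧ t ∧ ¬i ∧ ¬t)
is always true.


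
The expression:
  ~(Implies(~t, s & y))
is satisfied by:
  {t: False, s: False, y: False}
  {y: True, t: False, s: False}
  {s: True, t: False, y: False}


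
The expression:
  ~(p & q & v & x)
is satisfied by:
  {p: False, v: False, q: False, x: False}
  {x: True, p: False, v: False, q: False}
  {q: True, p: False, v: False, x: False}
  {x: True, q: True, p: False, v: False}
  {v: True, x: False, p: False, q: False}
  {x: True, v: True, p: False, q: False}
  {q: True, v: True, x: False, p: False}
  {x: True, q: True, v: True, p: False}
  {p: True, q: False, v: False, x: False}
  {x: True, p: True, q: False, v: False}
  {q: True, p: True, x: False, v: False}
  {x: True, q: True, p: True, v: False}
  {v: True, p: True, q: False, x: False}
  {x: True, v: True, p: True, q: False}
  {q: True, v: True, p: True, x: False}


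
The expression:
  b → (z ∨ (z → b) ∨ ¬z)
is always true.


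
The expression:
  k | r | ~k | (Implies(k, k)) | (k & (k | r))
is always true.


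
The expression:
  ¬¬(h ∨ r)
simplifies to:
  h ∨ r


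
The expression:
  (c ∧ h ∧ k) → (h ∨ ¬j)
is always true.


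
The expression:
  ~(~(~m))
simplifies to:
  ~m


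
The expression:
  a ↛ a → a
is always true.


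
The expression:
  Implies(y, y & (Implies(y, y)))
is always true.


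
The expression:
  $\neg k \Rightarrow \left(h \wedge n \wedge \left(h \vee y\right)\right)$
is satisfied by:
  {n: True, k: True, h: True}
  {n: True, k: True, h: False}
  {k: True, h: True, n: False}
  {k: True, h: False, n: False}
  {n: True, h: True, k: False}


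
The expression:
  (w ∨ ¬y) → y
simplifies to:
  y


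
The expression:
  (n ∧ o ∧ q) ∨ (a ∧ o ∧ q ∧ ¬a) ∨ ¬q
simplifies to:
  (n ∧ o) ∨ ¬q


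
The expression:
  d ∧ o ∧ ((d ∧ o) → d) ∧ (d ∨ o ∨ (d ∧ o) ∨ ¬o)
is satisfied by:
  {d: True, o: True}


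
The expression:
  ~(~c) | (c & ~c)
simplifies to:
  c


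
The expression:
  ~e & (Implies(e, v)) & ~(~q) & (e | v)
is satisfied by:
  {q: True, v: True, e: False}


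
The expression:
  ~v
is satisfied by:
  {v: False}


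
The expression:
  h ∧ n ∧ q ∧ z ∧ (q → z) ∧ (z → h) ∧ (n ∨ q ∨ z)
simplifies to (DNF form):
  h ∧ n ∧ q ∧ z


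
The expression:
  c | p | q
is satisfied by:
  {q: True, c: True, p: True}
  {q: True, c: True, p: False}
  {q: True, p: True, c: False}
  {q: True, p: False, c: False}
  {c: True, p: True, q: False}
  {c: True, p: False, q: False}
  {p: True, c: False, q: False}


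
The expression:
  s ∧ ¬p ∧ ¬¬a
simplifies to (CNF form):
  a ∧ s ∧ ¬p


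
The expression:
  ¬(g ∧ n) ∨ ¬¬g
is always true.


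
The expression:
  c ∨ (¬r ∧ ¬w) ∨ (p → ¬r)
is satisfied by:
  {c: True, p: False, r: False}
  {p: False, r: False, c: False}
  {r: True, c: True, p: False}
  {r: True, p: False, c: False}
  {c: True, p: True, r: False}
  {p: True, c: False, r: False}
  {r: True, p: True, c: True}


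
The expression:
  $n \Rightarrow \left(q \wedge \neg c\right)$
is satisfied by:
  {q: True, c: False, n: False}
  {c: False, n: False, q: False}
  {q: True, c: True, n: False}
  {c: True, q: False, n: False}
  {n: True, q: True, c: False}


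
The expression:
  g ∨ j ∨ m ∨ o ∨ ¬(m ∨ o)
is always true.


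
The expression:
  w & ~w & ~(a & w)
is never true.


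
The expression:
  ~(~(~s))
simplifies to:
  ~s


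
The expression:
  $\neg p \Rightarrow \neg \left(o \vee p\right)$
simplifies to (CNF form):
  $p \vee \neg o$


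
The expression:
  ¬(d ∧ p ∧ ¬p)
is always true.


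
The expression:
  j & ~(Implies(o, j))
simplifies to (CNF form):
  False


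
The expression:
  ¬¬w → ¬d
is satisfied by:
  {w: False, d: False}
  {d: True, w: False}
  {w: True, d: False}


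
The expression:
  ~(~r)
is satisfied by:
  {r: True}


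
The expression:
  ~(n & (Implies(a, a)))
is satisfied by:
  {n: False}


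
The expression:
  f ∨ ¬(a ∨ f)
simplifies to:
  f ∨ ¬a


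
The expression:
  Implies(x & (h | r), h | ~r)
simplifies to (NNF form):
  h | ~r | ~x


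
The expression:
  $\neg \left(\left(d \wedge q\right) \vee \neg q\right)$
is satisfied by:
  {q: True, d: False}


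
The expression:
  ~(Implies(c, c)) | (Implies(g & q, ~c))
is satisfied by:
  {g: False, c: False, q: False}
  {q: True, g: False, c: False}
  {c: True, g: False, q: False}
  {q: True, c: True, g: False}
  {g: True, q: False, c: False}
  {q: True, g: True, c: False}
  {c: True, g: True, q: False}


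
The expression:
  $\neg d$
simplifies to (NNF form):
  $\neg d$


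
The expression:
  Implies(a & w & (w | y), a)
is always true.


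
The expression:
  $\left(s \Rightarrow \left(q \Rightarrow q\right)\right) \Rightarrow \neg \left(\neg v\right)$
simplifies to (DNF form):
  $v$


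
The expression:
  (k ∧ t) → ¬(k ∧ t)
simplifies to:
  ¬k ∨ ¬t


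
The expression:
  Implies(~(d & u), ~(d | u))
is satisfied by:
  {d: False, u: False}
  {u: True, d: True}
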